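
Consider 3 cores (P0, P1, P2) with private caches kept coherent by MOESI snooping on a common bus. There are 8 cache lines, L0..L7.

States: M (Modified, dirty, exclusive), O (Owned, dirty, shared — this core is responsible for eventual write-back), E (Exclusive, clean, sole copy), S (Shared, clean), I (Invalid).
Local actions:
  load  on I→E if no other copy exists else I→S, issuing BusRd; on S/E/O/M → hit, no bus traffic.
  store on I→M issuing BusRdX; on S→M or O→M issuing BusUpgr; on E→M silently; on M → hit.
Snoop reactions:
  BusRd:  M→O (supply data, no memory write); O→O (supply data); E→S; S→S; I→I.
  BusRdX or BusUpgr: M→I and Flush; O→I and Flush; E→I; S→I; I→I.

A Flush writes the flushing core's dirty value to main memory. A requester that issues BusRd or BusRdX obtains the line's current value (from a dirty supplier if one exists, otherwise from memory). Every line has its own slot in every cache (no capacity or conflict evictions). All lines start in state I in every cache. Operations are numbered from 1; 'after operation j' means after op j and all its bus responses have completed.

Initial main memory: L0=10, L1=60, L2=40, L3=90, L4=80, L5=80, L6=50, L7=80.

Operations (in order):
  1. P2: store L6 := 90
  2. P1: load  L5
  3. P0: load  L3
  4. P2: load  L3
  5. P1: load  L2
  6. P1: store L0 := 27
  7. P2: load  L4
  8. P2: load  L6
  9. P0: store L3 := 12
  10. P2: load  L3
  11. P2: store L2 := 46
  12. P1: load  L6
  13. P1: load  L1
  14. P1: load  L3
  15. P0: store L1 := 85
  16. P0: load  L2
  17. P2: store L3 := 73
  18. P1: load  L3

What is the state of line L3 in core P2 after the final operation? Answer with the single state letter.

state = O

step 1: P2: store L6 := 90  ⟶  IIM  (L6)  txn=BusRdX  M[L6]=50
step 2: P1: load  L5  ⟶  IEI  (L5)  txn=BusRd  M[L5]=80
step 3: P0: load  L3  ⟶  EII  (L3)  txn=BusRd  M[L3]=90
step 4: P2: load  L3  ⟶  SIS  (L3)  txn=BusRd  M[L3]=90
step 5: P1: load  L2  ⟶  IEI  (L2)  txn=BusRd  M[L2]=40
step 6: P1: store L0 := 27  ⟶  IMI  (L0)  txn=BusRdX  M[L0]=10
step 7: P2: load  L4  ⟶  IIE  (L4)  txn=BusRd  M[L4]=80
step 8: P2: load  L6  ⟶  IIM  (L6)  txn=∅  M[L6]=50
step 9: P0: store L3 := 12  ⟶  MII  (L3)  txn=BusUpgr  M[L3]=90
step 10: P2: load  L3  ⟶  OIS  (L3)  txn=BusRd  M[L3]=90
step 11: P2: store L2 := 46  ⟶  IIM  (L2)  txn=BusRdX  M[L2]=40
step 12: P1: load  L6  ⟶  ISO  (L6)  txn=BusRd  M[L6]=50
step 13: P1: load  L1  ⟶  IEI  (L1)  txn=BusRd  M[L1]=60
step 14: P1: load  L3  ⟶  OSS  (L3)  txn=BusRd  M[L3]=90
step 15: P0: store L1 := 85  ⟶  MII  (L1)  txn=BusRdX  M[L1]=60
step 16: P0: load  L2  ⟶  SIO  (L2)  txn=BusRd  M[L2]=40
step 17: P2: store L3 := 73  ⟶  IIM  (L3)  txn=BusUpgr+Flush  M[L3]=12
step 18: P1: load  L3  ⟶  ISO  (L3)  txn=BusRd  M[L3]=12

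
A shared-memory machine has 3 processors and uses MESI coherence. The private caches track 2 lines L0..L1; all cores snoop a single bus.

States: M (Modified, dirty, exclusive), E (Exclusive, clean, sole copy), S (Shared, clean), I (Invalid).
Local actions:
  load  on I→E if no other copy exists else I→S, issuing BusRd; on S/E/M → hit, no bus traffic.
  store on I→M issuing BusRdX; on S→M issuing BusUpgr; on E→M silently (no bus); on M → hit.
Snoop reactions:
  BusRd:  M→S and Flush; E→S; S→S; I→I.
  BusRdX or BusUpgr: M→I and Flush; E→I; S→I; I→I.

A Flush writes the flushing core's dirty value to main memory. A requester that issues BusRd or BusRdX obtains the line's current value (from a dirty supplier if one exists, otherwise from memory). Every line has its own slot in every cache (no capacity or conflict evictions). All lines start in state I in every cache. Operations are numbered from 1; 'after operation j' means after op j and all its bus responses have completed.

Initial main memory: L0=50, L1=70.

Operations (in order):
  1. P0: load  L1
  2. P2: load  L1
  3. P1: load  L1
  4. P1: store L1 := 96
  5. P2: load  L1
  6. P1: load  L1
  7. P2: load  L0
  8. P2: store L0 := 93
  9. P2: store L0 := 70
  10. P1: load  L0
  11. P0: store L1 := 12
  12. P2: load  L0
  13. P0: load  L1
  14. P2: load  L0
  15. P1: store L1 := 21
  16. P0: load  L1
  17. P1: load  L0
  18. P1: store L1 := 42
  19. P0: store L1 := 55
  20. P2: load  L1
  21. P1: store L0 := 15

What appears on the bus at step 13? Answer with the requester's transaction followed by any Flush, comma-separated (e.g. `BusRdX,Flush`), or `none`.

bus = none

step 1: P0: load  L1  ⟶  EII  (L1)  txn=BusRd  M[L1]=70
step 2: P2: load  L1  ⟶  SIS  (L1)  txn=BusRd  M[L1]=70
step 3: P1: load  L1  ⟶  SSS  (L1)  txn=BusRd  M[L1]=70
step 4: P1: store L1 := 96  ⟶  IMI  (L1)  txn=BusUpgr  M[L1]=70
step 5: P2: load  L1  ⟶  ISS  (L1)  txn=BusRd+Flush  M[L1]=96
step 6: P1: load  L1  ⟶  ISS  (L1)  txn=∅  M[L1]=96
step 7: P2: load  L0  ⟶  IIE  (L0)  txn=BusRd  M[L0]=50
step 8: P2: store L0 := 93  ⟶  IIM  (L0)  txn=∅  M[L0]=50
step 9: P2: store L0 := 70  ⟶  IIM  (L0)  txn=∅  M[L0]=50
step 10: P1: load  L0  ⟶  ISS  (L0)  txn=BusRd+Flush  M[L0]=70
step 11: P0: store L1 := 12  ⟶  MII  (L1)  txn=BusRdX  M[L1]=96
step 12: P2: load  L0  ⟶  ISS  (L0)  txn=∅  M[L0]=70
step 13: P0: load  L1  ⟶  MII  (L1)  txn=∅  M[L1]=96
step 14: P2: load  L0  ⟶  ISS  (L0)  txn=∅  M[L0]=70
step 15: P1: store L1 := 21  ⟶  IMI  (L1)  txn=BusRdX+Flush  M[L1]=12
step 16: P0: load  L1  ⟶  SSI  (L1)  txn=BusRd+Flush  M[L1]=21
step 17: P1: load  L0  ⟶  ISS  (L0)  txn=∅  M[L0]=70
step 18: P1: store L1 := 42  ⟶  IMI  (L1)  txn=BusUpgr  M[L1]=21
step 19: P0: store L1 := 55  ⟶  MII  (L1)  txn=BusRdX+Flush  M[L1]=42
step 20: P2: load  L1  ⟶  SIS  (L1)  txn=BusRd+Flush  M[L1]=55
step 21: P1: store L0 := 15  ⟶  IMI  (L0)  txn=BusUpgr  M[L0]=70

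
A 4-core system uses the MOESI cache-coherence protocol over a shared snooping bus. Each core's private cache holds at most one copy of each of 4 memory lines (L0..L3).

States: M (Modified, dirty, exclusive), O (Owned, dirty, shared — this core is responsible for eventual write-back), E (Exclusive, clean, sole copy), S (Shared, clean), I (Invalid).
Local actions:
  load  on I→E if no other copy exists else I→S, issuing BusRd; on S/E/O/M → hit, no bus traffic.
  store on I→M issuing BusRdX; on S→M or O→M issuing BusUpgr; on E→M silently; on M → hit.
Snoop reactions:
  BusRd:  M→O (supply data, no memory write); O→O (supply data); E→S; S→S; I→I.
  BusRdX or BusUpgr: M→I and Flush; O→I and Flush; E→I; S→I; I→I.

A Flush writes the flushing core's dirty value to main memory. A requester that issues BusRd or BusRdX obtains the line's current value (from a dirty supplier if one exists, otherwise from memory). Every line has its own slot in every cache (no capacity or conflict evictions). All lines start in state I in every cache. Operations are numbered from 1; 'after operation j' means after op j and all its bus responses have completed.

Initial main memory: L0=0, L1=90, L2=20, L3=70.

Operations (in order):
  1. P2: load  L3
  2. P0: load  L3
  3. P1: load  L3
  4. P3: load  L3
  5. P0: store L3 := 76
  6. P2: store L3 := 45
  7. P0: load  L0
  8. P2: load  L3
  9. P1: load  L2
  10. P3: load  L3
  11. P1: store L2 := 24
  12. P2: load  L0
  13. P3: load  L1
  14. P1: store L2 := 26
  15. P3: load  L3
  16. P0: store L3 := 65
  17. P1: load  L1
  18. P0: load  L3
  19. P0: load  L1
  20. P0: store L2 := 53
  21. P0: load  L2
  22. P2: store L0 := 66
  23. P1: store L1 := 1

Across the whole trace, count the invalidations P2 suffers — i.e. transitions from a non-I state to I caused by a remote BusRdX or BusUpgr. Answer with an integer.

[1] P2: load  L3 | P0:I, P1:I, P2:E(70), P3:I | bus: BusRd
[2] P0: load  L3 | P0:S(70), P1:I, P2:S(70), P3:I | bus: BusRd
[3] P1: load  L3 | P0:S(70), P1:S(70), P2:S(70), P3:I | bus: BusRd
[4] P3: load  L3 | P0:S(70), P1:S(70), P2:S(70), P3:S(70) | bus: BusRd
[5] P0: store L3 := 76 | P0:M(76), P1:I, P2:I, P3:I | bus: BusUpgr
[6] P2: store L3 := 45 | P0:I, P1:I, P2:M(45), P3:I | bus: BusRdX,Flush
[7] P0: load  L0 | P0:E(0), P1:I, P2:I, P3:I | bus: BusRd
[8] P2: load  L3 | P0:I, P1:I, P2:M(45), P3:I | bus: none
[9] P1: load  L2 | P0:I, P1:E(20), P2:I, P3:I | bus: BusRd
[10] P3: load  L3 | P0:I, P1:I, P2:O(45), P3:S(45) | bus: BusRd
[11] P1: store L2 := 24 | P0:I, P1:M(24), P2:I, P3:I | bus: none
[12] P2: load  L0 | P0:S(0), P1:I, P2:S(0), P3:I | bus: BusRd
[13] P3: load  L1 | P0:I, P1:I, P2:I, P3:E(90) | bus: BusRd
[14] P1: store L2 := 26 | P0:I, P1:M(26), P2:I, P3:I | bus: none
[15] P3: load  L3 | P0:I, P1:I, P2:O(45), P3:S(45) | bus: none
[16] P0: store L3 := 65 | P0:M(65), P1:I, P2:I, P3:I | bus: BusRdX,Flush
[17] P1: load  L1 | P0:I, P1:S(90), P2:I, P3:S(90) | bus: BusRd
[18] P0: load  L3 | P0:M(65), P1:I, P2:I, P3:I | bus: none
[19] P0: load  L1 | P0:S(90), P1:S(90), P2:I, P3:S(90) | bus: BusRd
[20] P0: store L2 := 53 | P0:M(53), P1:I, P2:I, P3:I | bus: BusRdX,Flush
[21] P0: load  L2 | P0:M(53), P1:I, P2:I, P3:I | bus: none
[22] P2: store L0 := 66 | P0:I, P1:I, P2:M(66), P3:I | bus: BusUpgr
[23] P1: store L1 := 1 | P0:I, P1:M(1), P2:I, P3:I | bus: BusUpgr

invalidations = 2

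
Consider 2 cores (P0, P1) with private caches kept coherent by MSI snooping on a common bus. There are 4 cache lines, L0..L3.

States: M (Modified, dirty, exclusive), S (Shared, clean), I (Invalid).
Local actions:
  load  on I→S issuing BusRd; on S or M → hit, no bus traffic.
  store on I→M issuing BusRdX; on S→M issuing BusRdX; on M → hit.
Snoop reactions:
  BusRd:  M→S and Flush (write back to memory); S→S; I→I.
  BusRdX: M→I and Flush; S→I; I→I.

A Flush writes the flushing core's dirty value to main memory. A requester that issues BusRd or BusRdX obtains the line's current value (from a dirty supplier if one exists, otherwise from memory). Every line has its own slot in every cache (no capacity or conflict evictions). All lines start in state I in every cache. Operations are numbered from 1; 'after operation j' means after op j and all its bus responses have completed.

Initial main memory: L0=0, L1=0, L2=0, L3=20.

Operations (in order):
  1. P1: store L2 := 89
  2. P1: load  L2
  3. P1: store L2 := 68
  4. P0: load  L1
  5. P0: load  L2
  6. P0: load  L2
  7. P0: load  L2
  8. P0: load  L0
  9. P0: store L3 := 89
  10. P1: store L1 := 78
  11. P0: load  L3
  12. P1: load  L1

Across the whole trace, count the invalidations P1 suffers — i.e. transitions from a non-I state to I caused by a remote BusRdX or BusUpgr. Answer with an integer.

[1] P1: store L2 := 89 | P0:I, P1:M(89) | bus: BusRdX
[2] P1: load  L2 | P0:I, P1:M(89) | bus: none
[3] P1: store L2 := 68 | P0:I, P1:M(68) | bus: none
[4] P0: load  L1 | P0:S(0), P1:I | bus: BusRd
[5] P0: load  L2 | P0:S(68), P1:S(68) | bus: BusRd,Flush
[6] P0: load  L2 | P0:S(68), P1:S(68) | bus: none
[7] P0: load  L2 | P0:S(68), P1:S(68) | bus: none
[8] P0: load  L0 | P0:S(0), P1:I | bus: BusRd
[9] P0: store L3 := 89 | P0:M(89), P1:I | bus: BusRdX
[10] P1: store L1 := 78 | P0:I, P1:M(78) | bus: BusRdX
[11] P0: load  L3 | P0:M(89), P1:I | bus: none
[12] P1: load  L1 | P0:I, P1:M(78) | bus: none

invalidations = 0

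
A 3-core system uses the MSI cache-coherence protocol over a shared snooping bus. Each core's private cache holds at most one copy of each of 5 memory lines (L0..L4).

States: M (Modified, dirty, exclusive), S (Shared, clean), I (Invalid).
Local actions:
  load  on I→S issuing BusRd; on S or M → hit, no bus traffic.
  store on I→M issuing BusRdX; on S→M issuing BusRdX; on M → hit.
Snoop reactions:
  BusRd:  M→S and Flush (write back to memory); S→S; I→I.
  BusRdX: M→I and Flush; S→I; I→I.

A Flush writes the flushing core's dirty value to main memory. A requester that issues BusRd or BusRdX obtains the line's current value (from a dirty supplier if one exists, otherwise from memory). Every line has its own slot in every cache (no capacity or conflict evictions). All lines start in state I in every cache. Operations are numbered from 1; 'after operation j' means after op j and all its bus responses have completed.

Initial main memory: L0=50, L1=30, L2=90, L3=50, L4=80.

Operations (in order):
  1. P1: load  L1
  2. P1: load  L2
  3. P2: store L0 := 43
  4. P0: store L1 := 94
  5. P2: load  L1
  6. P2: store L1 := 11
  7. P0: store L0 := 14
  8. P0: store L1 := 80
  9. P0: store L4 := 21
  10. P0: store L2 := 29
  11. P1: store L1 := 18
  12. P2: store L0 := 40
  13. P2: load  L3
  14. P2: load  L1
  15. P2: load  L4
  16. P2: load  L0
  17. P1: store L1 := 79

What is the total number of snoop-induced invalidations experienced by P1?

1. P1: load  L1  bus=[BusRd]  L1: P0=I P1=S P2=I  mem[L1]=30
2. P1: load  L2  bus=[BusRd]  L2: P0=I P1=S P2=I  mem[L2]=90
3. P2: store L0 := 43  bus=[BusRdX]  L0: P0=I P1=I P2=M  mem[L0]=50
4. P0: store L1 := 94  bus=[BusRdX]  L1: P0=M P1=I P2=I  mem[L1]=30
5. P2: load  L1  bus=[BusRd,Flush]  L1: P0=S P1=I P2=S  mem[L1]=94
6. P2: store L1 := 11  bus=[BusRdX]  L1: P0=I P1=I P2=M  mem[L1]=94
7. P0: store L0 := 14  bus=[BusRdX,Flush]  L0: P0=M P1=I P2=I  mem[L0]=43
8. P0: store L1 := 80  bus=[BusRdX,Flush]  L1: P0=M P1=I P2=I  mem[L1]=11
9. P0: store L4 := 21  bus=[BusRdX]  L4: P0=M P1=I P2=I  mem[L4]=80
10. P0: store L2 := 29  bus=[BusRdX]  L2: P0=M P1=I P2=I  mem[L2]=90
11. P1: store L1 := 18  bus=[BusRdX,Flush]  L1: P0=I P1=M P2=I  mem[L1]=80
12. P2: store L0 := 40  bus=[BusRdX,Flush]  L0: P0=I P1=I P2=M  mem[L0]=14
13. P2: load  L3  bus=[BusRd]  L3: P0=I P1=I P2=S  mem[L3]=50
14. P2: load  L1  bus=[BusRd,Flush]  L1: P0=I P1=S P2=S  mem[L1]=18
15. P2: load  L4  bus=[BusRd,Flush]  L4: P0=S P1=I P2=S  mem[L4]=21
16. P2: load  L0  bus=[-]  L0: P0=I P1=I P2=M  mem[L0]=14
17. P1: store L1 := 79  bus=[BusRdX]  L1: P0=I P1=M P2=I  mem[L1]=18

invalidations = 2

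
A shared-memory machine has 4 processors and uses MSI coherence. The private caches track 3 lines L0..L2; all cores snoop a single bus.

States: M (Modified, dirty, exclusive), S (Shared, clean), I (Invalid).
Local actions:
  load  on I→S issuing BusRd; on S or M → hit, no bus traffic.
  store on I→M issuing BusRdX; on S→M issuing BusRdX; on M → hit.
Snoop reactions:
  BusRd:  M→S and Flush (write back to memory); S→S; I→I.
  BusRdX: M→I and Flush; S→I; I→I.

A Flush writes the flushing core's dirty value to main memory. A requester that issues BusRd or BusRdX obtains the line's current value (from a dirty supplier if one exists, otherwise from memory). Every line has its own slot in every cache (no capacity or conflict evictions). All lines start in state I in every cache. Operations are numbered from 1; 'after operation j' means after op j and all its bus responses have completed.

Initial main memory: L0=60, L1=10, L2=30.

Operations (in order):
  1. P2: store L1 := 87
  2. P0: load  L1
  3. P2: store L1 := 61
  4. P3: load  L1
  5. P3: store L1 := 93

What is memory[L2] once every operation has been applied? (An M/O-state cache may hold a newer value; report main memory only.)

memory[L2] = 30

1. P2: store L1 := 87  bus=[BusRdX]  L1: P0=I P1=I P2=M P3=I  mem[L1]=10
2. P0: load  L1  bus=[BusRd,Flush]  L1: P0=S P1=I P2=S P3=I  mem[L1]=87
3. P2: store L1 := 61  bus=[BusRdX]  L1: P0=I P1=I P2=M P3=I  mem[L1]=87
4. P3: load  L1  bus=[BusRd,Flush]  L1: P0=I P1=I P2=S P3=S  mem[L1]=61
5. P3: store L1 := 93  bus=[BusRdX]  L1: P0=I P1=I P2=I P3=M  mem[L1]=61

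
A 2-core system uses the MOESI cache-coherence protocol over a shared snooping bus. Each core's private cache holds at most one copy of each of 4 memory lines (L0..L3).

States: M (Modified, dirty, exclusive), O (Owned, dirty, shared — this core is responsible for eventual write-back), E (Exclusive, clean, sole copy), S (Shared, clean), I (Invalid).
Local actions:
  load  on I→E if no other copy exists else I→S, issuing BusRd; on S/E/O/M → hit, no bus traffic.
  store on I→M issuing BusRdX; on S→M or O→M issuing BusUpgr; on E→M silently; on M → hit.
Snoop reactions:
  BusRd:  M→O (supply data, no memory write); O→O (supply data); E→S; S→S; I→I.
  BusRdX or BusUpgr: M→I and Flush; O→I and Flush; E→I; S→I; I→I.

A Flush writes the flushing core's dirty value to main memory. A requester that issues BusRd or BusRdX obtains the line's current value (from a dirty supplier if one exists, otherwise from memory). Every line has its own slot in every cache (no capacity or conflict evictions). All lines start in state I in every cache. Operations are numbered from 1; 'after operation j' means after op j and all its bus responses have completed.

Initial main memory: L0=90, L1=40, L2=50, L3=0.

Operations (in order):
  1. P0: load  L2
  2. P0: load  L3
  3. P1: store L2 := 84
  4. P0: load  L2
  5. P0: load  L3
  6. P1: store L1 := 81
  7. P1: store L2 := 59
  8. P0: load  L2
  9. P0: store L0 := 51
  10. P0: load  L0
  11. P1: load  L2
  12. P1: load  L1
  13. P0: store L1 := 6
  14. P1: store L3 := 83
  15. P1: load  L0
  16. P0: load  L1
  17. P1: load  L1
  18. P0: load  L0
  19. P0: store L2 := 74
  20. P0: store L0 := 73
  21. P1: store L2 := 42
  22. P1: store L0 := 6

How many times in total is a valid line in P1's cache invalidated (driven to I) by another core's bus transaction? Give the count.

invalidations = 3

[1] P0: load  L2 | P0:E(50), P1:I | bus: BusRd
[2] P0: load  L3 | P0:E(0), P1:I | bus: BusRd
[3] P1: store L2 := 84 | P0:I, P1:M(84) | bus: BusRdX
[4] P0: load  L2 | P0:S(84), P1:O(84) | bus: BusRd
[5] P0: load  L3 | P0:E(0), P1:I | bus: none
[6] P1: store L1 := 81 | P0:I, P1:M(81) | bus: BusRdX
[7] P1: store L2 := 59 | P0:I, P1:M(59) | bus: BusUpgr
[8] P0: load  L2 | P0:S(59), P1:O(59) | bus: BusRd
[9] P0: store L0 := 51 | P0:M(51), P1:I | bus: BusRdX
[10] P0: load  L0 | P0:M(51), P1:I | bus: none
[11] P1: load  L2 | P0:S(59), P1:O(59) | bus: none
[12] P1: load  L1 | P0:I, P1:M(81) | bus: none
[13] P0: store L1 := 6 | P0:M(6), P1:I | bus: BusRdX,Flush
[14] P1: store L3 := 83 | P0:I, P1:M(83) | bus: BusRdX
[15] P1: load  L0 | P0:O(51), P1:S(51) | bus: BusRd
[16] P0: load  L1 | P0:M(6), P1:I | bus: none
[17] P1: load  L1 | P0:O(6), P1:S(6) | bus: BusRd
[18] P0: load  L0 | P0:O(51), P1:S(51) | bus: none
[19] P0: store L2 := 74 | P0:M(74), P1:I | bus: BusUpgr,Flush
[20] P0: store L0 := 73 | P0:M(73), P1:I | bus: BusUpgr
[21] P1: store L2 := 42 | P0:I, P1:M(42) | bus: BusRdX,Flush
[22] P1: store L0 := 6 | P0:I, P1:M(6) | bus: BusRdX,Flush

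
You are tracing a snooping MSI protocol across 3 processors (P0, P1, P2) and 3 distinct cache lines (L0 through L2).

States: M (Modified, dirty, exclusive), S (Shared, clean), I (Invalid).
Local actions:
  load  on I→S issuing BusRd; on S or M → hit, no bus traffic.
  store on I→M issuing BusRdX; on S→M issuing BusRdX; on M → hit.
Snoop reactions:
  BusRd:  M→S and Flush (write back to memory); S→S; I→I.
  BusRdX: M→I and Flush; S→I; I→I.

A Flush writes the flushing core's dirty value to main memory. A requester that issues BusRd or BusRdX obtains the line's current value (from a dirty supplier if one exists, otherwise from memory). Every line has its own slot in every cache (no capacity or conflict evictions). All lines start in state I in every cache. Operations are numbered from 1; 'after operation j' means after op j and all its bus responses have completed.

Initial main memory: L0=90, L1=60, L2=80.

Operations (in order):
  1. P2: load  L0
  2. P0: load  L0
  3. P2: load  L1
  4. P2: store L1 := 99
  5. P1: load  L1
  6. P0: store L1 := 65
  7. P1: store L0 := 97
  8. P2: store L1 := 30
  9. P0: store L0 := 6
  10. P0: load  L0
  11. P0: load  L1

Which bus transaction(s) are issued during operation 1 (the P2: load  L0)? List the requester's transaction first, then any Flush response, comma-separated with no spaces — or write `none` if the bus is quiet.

1. P2: load  L0  bus=[BusRd]  L0: P0=I P1=I P2=S  mem[L0]=90
2. P0: load  L0  bus=[BusRd]  L0: P0=S P1=I P2=S  mem[L0]=90
3. P2: load  L1  bus=[BusRd]  L1: P0=I P1=I P2=S  mem[L1]=60
4. P2: store L1 := 99  bus=[BusRdX]  L1: P0=I P1=I P2=M  mem[L1]=60
5. P1: load  L1  bus=[BusRd,Flush]  L1: P0=I P1=S P2=S  mem[L1]=99
6. P0: store L1 := 65  bus=[BusRdX]  L1: P0=M P1=I P2=I  mem[L1]=99
7. P1: store L0 := 97  bus=[BusRdX]  L0: P0=I P1=M P2=I  mem[L0]=90
8. P2: store L1 := 30  bus=[BusRdX,Flush]  L1: P0=I P1=I P2=M  mem[L1]=65
9. P0: store L0 := 6  bus=[BusRdX,Flush]  L0: P0=M P1=I P2=I  mem[L0]=97
10. P0: load  L0  bus=[-]  L0: P0=M P1=I P2=I  mem[L0]=97
11. P0: load  L1  bus=[BusRd,Flush]  L1: P0=S P1=I P2=S  mem[L1]=30

bus = BusRd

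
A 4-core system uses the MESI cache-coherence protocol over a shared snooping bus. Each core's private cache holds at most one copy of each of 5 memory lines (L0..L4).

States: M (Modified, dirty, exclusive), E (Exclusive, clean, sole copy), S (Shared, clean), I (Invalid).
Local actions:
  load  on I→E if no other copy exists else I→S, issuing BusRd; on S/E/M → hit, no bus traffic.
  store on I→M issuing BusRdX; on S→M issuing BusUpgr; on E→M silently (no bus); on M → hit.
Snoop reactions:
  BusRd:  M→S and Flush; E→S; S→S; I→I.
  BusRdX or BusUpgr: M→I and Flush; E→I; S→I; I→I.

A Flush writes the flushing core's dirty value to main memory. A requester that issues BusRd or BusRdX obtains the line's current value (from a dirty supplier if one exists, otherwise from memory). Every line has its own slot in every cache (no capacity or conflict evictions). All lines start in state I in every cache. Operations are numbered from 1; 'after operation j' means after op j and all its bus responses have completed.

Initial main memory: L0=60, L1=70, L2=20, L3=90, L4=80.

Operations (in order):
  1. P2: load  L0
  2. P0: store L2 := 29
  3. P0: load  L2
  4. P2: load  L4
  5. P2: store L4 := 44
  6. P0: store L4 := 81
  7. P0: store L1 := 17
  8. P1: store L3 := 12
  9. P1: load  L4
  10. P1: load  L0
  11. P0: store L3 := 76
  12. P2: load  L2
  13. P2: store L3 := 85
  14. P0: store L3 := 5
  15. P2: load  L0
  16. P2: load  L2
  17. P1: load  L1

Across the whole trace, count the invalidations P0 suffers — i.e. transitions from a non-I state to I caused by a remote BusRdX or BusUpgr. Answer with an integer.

invalidations = 1

1. P2: load  L0  bus=[BusRd]  L0: P0=I P1=I P2=E P3=I  mem[L0]=60
2. P0: store L2 := 29  bus=[BusRdX]  L2: P0=M P1=I P2=I P3=I  mem[L2]=20
3. P0: load  L2  bus=[-]  L2: P0=M P1=I P2=I P3=I  mem[L2]=20
4. P2: load  L4  bus=[BusRd]  L4: P0=I P1=I P2=E P3=I  mem[L4]=80
5. P2: store L4 := 44  bus=[-]  L4: P0=I P1=I P2=M P3=I  mem[L4]=80
6. P0: store L4 := 81  bus=[BusRdX,Flush]  L4: P0=M P1=I P2=I P3=I  mem[L4]=44
7. P0: store L1 := 17  bus=[BusRdX]  L1: P0=M P1=I P2=I P3=I  mem[L1]=70
8. P1: store L3 := 12  bus=[BusRdX]  L3: P0=I P1=M P2=I P3=I  mem[L3]=90
9. P1: load  L4  bus=[BusRd,Flush]  L4: P0=S P1=S P2=I P3=I  mem[L4]=81
10. P1: load  L0  bus=[BusRd]  L0: P0=I P1=S P2=S P3=I  mem[L0]=60
11. P0: store L3 := 76  bus=[BusRdX,Flush]  L3: P0=M P1=I P2=I P3=I  mem[L3]=12
12. P2: load  L2  bus=[BusRd,Flush]  L2: P0=S P1=I P2=S P3=I  mem[L2]=29
13. P2: store L3 := 85  bus=[BusRdX,Flush]  L3: P0=I P1=I P2=M P3=I  mem[L3]=76
14. P0: store L3 := 5  bus=[BusRdX,Flush]  L3: P0=M P1=I P2=I P3=I  mem[L3]=85
15. P2: load  L0  bus=[-]  L0: P0=I P1=S P2=S P3=I  mem[L0]=60
16. P2: load  L2  bus=[-]  L2: P0=S P1=I P2=S P3=I  mem[L2]=29
17. P1: load  L1  bus=[BusRd,Flush]  L1: P0=S P1=S P2=I P3=I  mem[L1]=17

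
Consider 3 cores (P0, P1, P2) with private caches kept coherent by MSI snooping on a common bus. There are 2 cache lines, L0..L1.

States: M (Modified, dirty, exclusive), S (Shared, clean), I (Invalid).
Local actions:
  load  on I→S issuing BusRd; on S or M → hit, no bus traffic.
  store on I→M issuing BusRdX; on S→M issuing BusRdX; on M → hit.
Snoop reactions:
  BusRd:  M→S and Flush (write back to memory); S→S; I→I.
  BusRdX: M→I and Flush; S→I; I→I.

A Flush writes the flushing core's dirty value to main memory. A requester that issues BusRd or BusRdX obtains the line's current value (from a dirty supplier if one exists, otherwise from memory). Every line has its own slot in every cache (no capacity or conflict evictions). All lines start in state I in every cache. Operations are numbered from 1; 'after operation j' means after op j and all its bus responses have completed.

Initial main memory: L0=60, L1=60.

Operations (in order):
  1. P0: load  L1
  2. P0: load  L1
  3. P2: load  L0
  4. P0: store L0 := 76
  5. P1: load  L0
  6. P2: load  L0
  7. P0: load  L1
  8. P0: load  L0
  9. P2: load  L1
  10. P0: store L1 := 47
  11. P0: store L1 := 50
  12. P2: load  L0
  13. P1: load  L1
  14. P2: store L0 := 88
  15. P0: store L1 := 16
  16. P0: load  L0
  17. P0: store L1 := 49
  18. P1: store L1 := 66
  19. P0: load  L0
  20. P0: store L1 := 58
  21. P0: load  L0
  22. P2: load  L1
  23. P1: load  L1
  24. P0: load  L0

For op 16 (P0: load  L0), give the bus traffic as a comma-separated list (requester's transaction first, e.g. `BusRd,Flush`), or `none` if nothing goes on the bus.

  op1 P0: load  L1 → S/I/I on L1; bus BusRd; mem=60
  op2 P0: load  L1 → S/I/I on L1; bus (none); mem=60
  op3 P2: load  L0 → I/I/S on L0; bus BusRd; mem=60
  op4 P0: store L0 := 76 → M/I/I on L0; bus BusRdX; mem=60
  op5 P1: load  L0 → S/S/I on L0; bus BusRd Flush; mem=76
  op6 P2: load  L0 → S/S/S on L0; bus BusRd; mem=76
  op7 P0: load  L1 → S/I/I on L1; bus (none); mem=60
  op8 P0: load  L0 → S/S/S on L0; bus (none); mem=76
  op9 P2: load  L1 → S/I/S on L1; bus BusRd; mem=60
  op10 P0: store L1 := 47 → M/I/I on L1; bus BusRdX; mem=60
  op11 P0: store L1 := 50 → M/I/I on L1; bus (none); mem=60
  op12 P2: load  L0 → S/S/S on L0; bus (none); mem=76
  op13 P1: load  L1 → S/S/I on L1; bus BusRd Flush; mem=50
  op14 P2: store L0 := 88 → I/I/M on L0; bus BusRdX; mem=76
  op15 P0: store L1 := 16 → M/I/I on L1; bus BusRdX; mem=50
  op16 P0: load  L0 → S/I/S on L0; bus BusRd Flush; mem=88
  op17 P0: store L1 := 49 → M/I/I on L1; bus (none); mem=50
  op18 P1: store L1 := 66 → I/M/I on L1; bus BusRdX Flush; mem=49
  op19 P0: load  L0 → S/I/S on L0; bus (none); mem=88
  op20 P0: store L1 := 58 → M/I/I on L1; bus BusRdX Flush; mem=66
  op21 P0: load  L0 → S/I/S on L0; bus (none); mem=88
  op22 P2: load  L1 → S/I/S on L1; bus BusRd Flush; mem=58
  op23 P1: load  L1 → S/S/S on L1; bus BusRd; mem=58
  op24 P0: load  L0 → S/I/S on L0; bus (none); mem=88

bus = BusRd,Flush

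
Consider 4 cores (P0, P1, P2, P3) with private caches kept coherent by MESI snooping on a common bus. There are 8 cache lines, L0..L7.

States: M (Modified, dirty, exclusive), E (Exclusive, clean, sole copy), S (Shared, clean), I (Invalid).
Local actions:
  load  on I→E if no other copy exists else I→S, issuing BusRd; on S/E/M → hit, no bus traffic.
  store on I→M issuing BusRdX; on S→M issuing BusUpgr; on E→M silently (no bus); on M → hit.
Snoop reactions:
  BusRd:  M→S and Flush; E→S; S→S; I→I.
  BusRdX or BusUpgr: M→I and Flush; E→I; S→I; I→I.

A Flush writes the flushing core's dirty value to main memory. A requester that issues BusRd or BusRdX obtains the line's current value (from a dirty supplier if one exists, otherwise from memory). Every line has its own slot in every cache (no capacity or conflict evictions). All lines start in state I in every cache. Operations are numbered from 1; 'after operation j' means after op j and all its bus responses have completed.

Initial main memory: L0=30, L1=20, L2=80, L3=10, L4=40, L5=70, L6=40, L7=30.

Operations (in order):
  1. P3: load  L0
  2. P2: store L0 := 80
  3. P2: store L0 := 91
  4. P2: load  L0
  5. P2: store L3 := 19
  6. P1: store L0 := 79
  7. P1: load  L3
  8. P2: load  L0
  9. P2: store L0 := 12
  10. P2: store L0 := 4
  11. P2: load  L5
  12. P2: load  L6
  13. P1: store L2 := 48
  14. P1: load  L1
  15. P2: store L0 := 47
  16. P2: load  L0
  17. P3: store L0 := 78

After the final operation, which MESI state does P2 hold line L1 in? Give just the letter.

state = I

[1] P3: load  L0 | P0:I, P1:I, P2:I, P3:E(30) | bus: BusRd
[2] P2: store L0 := 80 | P0:I, P1:I, P2:M(80), P3:I | bus: BusRdX
[3] P2: store L0 := 91 | P0:I, P1:I, P2:M(91), P3:I | bus: none
[4] P2: load  L0 | P0:I, P1:I, P2:M(91), P3:I | bus: none
[5] P2: store L3 := 19 | P0:I, P1:I, P2:M(19), P3:I | bus: BusRdX
[6] P1: store L0 := 79 | P0:I, P1:M(79), P2:I, P3:I | bus: BusRdX,Flush
[7] P1: load  L3 | P0:I, P1:S(19), P2:S(19), P3:I | bus: BusRd,Flush
[8] P2: load  L0 | P0:I, P1:S(79), P2:S(79), P3:I | bus: BusRd,Flush
[9] P2: store L0 := 12 | P0:I, P1:I, P2:M(12), P3:I | bus: BusUpgr
[10] P2: store L0 := 4 | P0:I, P1:I, P2:M(4), P3:I | bus: none
[11] P2: load  L5 | P0:I, P1:I, P2:E(70), P3:I | bus: BusRd
[12] P2: load  L6 | P0:I, P1:I, P2:E(40), P3:I | bus: BusRd
[13] P1: store L2 := 48 | P0:I, P1:M(48), P2:I, P3:I | bus: BusRdX
[14] P1: load  L1 | P0:I, P1:E(20), P2:I, P3:I | bus: BusRd
[15] P2: store L0 := 47 | P0:I, P1:I, P2:M(47), P3:I | bus: none
[16] P2: load  L0 | P0:I, P1:I, P2:M(47), P3:I | bus: none
[17] P3: store L0 := 78 | P0:I, P1:I, P2:I, P3:M(78) | bus: BusRdX,Flush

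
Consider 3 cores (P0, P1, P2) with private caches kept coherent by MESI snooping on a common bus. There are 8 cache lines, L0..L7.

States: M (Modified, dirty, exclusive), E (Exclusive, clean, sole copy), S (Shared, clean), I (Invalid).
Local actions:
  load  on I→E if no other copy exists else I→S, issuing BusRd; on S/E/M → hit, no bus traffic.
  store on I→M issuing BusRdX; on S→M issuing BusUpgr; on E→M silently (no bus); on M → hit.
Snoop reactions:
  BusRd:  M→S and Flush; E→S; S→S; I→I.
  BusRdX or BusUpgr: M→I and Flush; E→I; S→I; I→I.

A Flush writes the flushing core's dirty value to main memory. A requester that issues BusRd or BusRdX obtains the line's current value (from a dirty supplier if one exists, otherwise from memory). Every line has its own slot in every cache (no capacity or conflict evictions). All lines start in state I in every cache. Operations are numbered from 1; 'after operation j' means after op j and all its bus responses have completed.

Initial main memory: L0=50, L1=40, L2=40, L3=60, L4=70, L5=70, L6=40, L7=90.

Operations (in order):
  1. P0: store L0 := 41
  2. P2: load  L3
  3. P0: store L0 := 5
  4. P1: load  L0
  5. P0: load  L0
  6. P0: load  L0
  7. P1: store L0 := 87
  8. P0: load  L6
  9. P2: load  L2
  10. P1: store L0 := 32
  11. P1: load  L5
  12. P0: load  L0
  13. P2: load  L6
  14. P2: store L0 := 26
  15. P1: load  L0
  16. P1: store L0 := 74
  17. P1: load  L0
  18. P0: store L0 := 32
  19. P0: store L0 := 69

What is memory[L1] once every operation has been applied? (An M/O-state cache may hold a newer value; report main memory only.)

step 1: P0: store L0 := 41  ⟶  MII  (L0)  txn=BusRdX  M[L0]=50
step 2: P2: load  L3  ⟶  IIE  (L3)  txn=BusRd  M[L3]=60
step 3: P0: store L0 := 5  ⟶  MII  (L0)  txn=∅  M[L0]=50
step 4: P1: load  L0  ⟶  SSI  (L0)  txn=BusRd+Flush  M[L0]=5
step 5: P0: load  L0  ⟶  SSI  (L0)  txn=∅  M[L0]=5
step 6: P0: load  L0  ⟶  SSI  (L0)  txn=∅  M[L0]=5
step 7: P1: store L0 := 87  ⟶  IMI  (L0)  txn=BusUpgr  M[L0]=5
step 8: P0: load  L6  ⟶  EII  (L6)  txn=BusRd  M[L6]=40
step 9: P2: load  L2  ⟶  IIE  (L2)  txn=BusRd  M[L2]=40
step 10: P1: store L0 := 32  ⟶  IMI  (L0)  txn=∅  M[L0]=5
step 11: P1: load  L5  ⟶  IEI  (L5)  txn=BusRd  M[L5]=70
step 12: P0: load  L0  ⟶  SSI  (L0)  txn=BusRd+Flush  M[L0]=32
step 13: P2: load  L6  ⟶  SIS  (L6)  txn=BusRd  M[L6]=40
step 14: P2: store L0 := 26  ⟶  IIM  (L0)  txn=BusRdX  M[L0]=32
step 15: P1: load  L0  ⟶  ISS  (L0)  txn=BusRd+Flush  M[L0]=26
step 16: P1: store L0 := 74  ⟶  IMI  (L0)  txn=BusUpgr  M[L0]=26
step 17: P1: load  L0  ⟶  IMI  (L0)  txn=∅  M[L0]=26
step 18: P0: store L0 := 32  ⟶  MII  (L0)  txn=BusRdX+Flush  M[L0]=74
step 19: P0: store L0 := 69  ⟶  MII  (L0)  txn=∅  M[L0]=74

memory[L1] = 40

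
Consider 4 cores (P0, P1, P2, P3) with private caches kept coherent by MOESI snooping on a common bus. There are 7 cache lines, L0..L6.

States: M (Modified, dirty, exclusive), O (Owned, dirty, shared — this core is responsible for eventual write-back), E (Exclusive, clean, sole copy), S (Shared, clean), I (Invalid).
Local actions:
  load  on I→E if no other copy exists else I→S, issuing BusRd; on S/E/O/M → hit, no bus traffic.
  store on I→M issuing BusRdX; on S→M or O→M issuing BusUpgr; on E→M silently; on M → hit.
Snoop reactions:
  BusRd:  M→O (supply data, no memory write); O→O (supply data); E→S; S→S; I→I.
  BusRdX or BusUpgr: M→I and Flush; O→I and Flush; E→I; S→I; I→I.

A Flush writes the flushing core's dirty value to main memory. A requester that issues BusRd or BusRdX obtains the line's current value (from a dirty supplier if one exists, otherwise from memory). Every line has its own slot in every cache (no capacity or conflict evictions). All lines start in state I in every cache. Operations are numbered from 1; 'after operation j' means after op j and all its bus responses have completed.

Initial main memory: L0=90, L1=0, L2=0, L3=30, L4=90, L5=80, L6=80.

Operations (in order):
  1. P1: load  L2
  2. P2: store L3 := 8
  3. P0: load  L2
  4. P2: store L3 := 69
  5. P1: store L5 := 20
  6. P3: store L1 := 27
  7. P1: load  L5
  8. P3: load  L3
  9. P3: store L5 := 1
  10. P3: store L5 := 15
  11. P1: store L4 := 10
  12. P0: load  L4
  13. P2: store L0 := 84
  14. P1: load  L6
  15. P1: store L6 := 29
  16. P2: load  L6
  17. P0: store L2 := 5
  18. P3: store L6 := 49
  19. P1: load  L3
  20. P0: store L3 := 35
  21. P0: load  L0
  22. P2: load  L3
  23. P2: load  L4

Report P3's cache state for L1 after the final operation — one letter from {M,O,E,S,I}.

  op1 P1: load  L2 → I/E/I/I on L2; bus BusRd; mem=0
  op2 P2: store L3 := 8 → I/I/M/I on L3; bus BusRdX; mem=30
  op3 P0: load  L2 → S/S/I/I on L2; bus BusRd; mem=0
  op4 P2: store L3 := 69 → I/I/M/I on L3; bus (none); mem=30
  op5 P1: store L5 := 20 → I/M/I/I on L5; bus BusRdX; mem=80
  op6 P3: store L1 := 27 → I/I/I/M on L1; bus BusRdX; mem=0
  op7 P1: load  L5 → I/M/I/I on L5; bus (none); mem=80
  op8 P3: load  L3 → I/I/O/S on L3; bus BusRd; mem=30
  op9 P3: store L5 := 1 → I/I/I/M on L5; bus BusRdX Flush; mem=20
  op10 P3: store L5 := 15 → I/I/I/M on L5; bus (none); mem=20
  op11 P1: store L4 := 10 → I/M/I/I on L4; bus BusRdX; mem=90
  op12 P0: load  L4 → S/O/I/I on L4; bus BusRd; mem=90
  op13 P2: store L0 := 84 → I/I/M/I on L0; bus BusRdX; mem=90
  op14 P1: load  L6 → I/E/I/I on L6; bus BusRd; mem=80
  op15 P1: store L6 := 29 → I/M/I/I on L6; bus (none); mem=80
  op16 P2: load  L6 → I/O/S/I on L6; bus BusRd; mem=80
  op17 P0: store L2 := 5 → M/I/I/I on L2; bus BusUpgr; mem=0
  op18 P3: store L6 := 49 → I/I/I/M on L6; bus BusRdX Flush; mem=29
  op19 P1: load  L3 → I/S/O/S on L3; bus BusRd; mem=30
  op20 P0: store L3 := 35 → M/I/I/I on L3; bus BusRdX Flush; mem=69
  op21 P0: load  L0 → S/I/O/I on L0; bus BusRd; mem=90
  op22 P2: load  L3 → O/I/S/I on L3; bus BusRd; mem=69
  op23 P2: load  L4 → S/O/S/I on L4; bus BusRd; mem=90

state = M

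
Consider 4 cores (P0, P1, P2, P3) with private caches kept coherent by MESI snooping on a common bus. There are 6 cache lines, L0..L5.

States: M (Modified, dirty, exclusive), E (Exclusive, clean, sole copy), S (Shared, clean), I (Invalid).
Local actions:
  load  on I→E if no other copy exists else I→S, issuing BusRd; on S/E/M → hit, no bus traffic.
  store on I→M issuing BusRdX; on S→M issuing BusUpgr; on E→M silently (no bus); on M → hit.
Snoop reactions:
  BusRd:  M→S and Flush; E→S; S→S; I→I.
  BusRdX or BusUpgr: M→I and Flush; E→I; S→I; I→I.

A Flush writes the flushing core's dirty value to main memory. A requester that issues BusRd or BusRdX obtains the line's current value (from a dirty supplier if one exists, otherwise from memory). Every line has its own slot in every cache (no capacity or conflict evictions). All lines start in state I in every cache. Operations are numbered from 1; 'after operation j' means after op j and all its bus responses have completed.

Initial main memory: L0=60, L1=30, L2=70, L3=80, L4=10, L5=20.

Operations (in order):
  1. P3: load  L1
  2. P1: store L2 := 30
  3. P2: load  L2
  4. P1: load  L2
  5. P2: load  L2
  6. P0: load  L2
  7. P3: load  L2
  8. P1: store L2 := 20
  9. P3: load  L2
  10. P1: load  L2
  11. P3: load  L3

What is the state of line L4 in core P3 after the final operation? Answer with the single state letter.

1. P3: load  L1  bus=[BusRd]  L1: P0=I P1=I P2=I P3=E  mem[L1]=30
2. P1: store L2 := 30  bus=[BusRdX]  L2: P0=I P1=M P2=I P3=I  mem[L2]=70
3. P2: load  L2  bus=[BusRd,Flush]  L2: P0=I P1=S P2=S P3=I  mem[L2]=30
4. P1: load  L2  bus=[-]  L2: P0=I P1=S P2=S P3=I  mem[L2]=30
5. P2: load  L2  bus=[-]  L2: P0=I P1=S P2=S P3=I  mem[L2]=30
6. P0: load  L2  bus=[BusRd]  L2: P0=S P1=S P2=S P3=I  mem[L2]=30
7. P3: load  L2  bus=[BusRd]  L2: P0=S P1=S P2=S P3=S  mem[L2]=30
8. P1: store L2 := 20  bus=[BusUpgr]  L2: P0=I P1=M P2=I P3=I  mem[L2]=30
9. P3: load  L2  bus=[BusRd,Flush]  L2: P0=I P1=S P2=I P3=S  mem[L2]=20
10. P1: load  L2  bus=[-]  L2: P0=I P1=S P2=I P3=S  mem[L2]=20
11. P3: load  L3  bus=[BusRd]  L3: P0=I P1=I P2=I P3=E  mem[L3]=80

state = I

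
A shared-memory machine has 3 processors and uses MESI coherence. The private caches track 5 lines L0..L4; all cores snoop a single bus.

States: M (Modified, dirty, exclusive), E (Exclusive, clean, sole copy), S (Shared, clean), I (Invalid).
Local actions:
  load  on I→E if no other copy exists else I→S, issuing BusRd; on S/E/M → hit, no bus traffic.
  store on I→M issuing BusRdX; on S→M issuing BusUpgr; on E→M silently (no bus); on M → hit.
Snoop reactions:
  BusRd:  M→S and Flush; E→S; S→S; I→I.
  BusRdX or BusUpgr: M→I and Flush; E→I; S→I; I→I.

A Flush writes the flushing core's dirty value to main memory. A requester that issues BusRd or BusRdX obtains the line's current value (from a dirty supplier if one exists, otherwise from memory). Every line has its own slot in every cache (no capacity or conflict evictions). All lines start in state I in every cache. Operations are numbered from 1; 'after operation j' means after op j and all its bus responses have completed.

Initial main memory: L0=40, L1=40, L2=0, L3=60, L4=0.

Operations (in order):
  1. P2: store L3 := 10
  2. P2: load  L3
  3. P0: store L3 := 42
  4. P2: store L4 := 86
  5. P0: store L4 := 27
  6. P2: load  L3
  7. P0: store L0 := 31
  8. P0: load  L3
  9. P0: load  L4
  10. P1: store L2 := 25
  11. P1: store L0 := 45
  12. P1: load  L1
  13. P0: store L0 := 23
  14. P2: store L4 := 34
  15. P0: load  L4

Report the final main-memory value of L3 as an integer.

memory[L3] = 42

1. P2: store L3 := 10  bus=[BusRdX]  L3: P0=I P1=I P2=M  mem[L3]=60
2. P2: load  L3  bus=[-]  L3: P0=I P1=I P2=M  mem[L3]=60
3. P0: store L3 := 42  bus=[BusRdX,Flush]  L3: P0=M P1=I P2=I  mem[L3]=10
4. P2: store L4 := 86  bus=[BusRdX]  L4: P0=I P1=I P2=M  mem[L4]=0
5. P0: store L4 := 27  bus=[BusRdX,Flush]  L4: P0=M P1=I P2=I  mem[L4]=86
6. P2: load  L3  bus=[BusRd,Flush]  L3: P0=S P1=I P2=S  mem[L3]=42
7. P0: store L0 := 31  bus=[BusRdX]  L0: P0=M P1=I P2=I  mem[L0]=40
8. P0: load  L3  bus=[-]  L3: P0=S P1=I P2=S  mem[L3]=42
9. P0: load  L4  bus=[-]  L4: P0=M P1=I P2=I  mem[L4]=86
10. P1: store L2 := 25  bus=[BusRdX]  L2: P0=I P1=M P2=I  mem[L2]=0
11. P1: store L0 := 45  bus=[BusRdX,Flush]  L0: P0=I P1=M P2=I  mem[L0]=31
12. P1: load  L1  bus=[BusRd]  L1: P0=I P1=E P2=I  mem[L1]=40
13. P0: store L0 := 23  bus=[BusRdX,Flush]  L0: P0=M P1=I P2=I  mem[L0]=45
14. P2: store L4 := 34  bus=[BusRdX,Flush]  L4: P0=I P1=I P2=M  mem[L4]=27
15. P0: load  L4  bus=[BusRd,Flush]  L4: P0=S P1=I P2=S  mem[L4]=34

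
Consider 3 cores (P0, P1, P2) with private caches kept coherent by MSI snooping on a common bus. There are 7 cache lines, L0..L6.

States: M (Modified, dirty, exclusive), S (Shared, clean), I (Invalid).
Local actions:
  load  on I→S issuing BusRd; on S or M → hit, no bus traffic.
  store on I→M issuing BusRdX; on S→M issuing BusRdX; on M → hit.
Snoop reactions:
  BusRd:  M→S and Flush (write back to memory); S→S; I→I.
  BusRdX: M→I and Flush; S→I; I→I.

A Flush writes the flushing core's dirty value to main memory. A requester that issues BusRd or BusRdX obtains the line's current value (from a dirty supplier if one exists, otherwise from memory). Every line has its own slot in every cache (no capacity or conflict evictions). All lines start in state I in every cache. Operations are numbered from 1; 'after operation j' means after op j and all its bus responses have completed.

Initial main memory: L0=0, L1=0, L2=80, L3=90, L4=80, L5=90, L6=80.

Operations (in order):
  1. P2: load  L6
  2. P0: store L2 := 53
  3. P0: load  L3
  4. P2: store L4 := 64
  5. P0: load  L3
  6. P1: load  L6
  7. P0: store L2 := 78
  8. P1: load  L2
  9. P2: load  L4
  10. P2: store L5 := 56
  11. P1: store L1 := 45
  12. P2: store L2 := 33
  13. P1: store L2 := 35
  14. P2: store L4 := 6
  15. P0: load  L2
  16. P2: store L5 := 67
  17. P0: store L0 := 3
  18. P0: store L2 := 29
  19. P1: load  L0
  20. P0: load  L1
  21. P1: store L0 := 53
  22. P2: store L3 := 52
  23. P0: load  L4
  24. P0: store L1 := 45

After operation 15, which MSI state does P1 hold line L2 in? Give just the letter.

state = S

step 1: P2: load  L6  ⟶  IIS  (L6)  txn=BusRd  M[L6]=80
step 2: P0: store L2 := 53  ⟶  MII  (L2)  txn=BusRdX  M[L2]=80
step 3: P0: load  L3  ⟶  SII  (L3)  txn=BusRd  M[L3]=90
step 4: P2: store L4 := 64  ⟶  IIM  (L4)  txn=BusRdX  M[L4]=80
step 5: P0: load  L3  ⟶  SII  (L3)  txn=∅  M[L3]=90
step 6: P1: load  L6  ⟶  ISS  (L6)  txn=BusRd  M[L6]=80
step 7: P0: store L2 := 78  ⟶  MII  (L2)  txn=∅  M[L2]=80
step 8: P1: load  L2  ⟶  SSI  (L2)  txn=BusRd+Flush  M[L2]=78
step 9: P2: load  L4  ⟶  IIM  (L4)  txn=∅  M[L4]=80
step 10: P2: store L5 := 56  ⟶  IIM  (L5)  txn=BusRdX  M[L5]=90
step 11: P1: store L1 := 45  ⟶  IMI  (L1)  txn=BusRdX  M[L1]=0
step 12: P2: store L2 := 33  ⟶  IIM  (L2)  txn=BusRdX  M[L2]=78
step 13: P1: store L2 := 35  ⟶  IMI  (L2)  txn=BusRdX+Flush  M[L2]=33
step 14: P2: store L4 := 6  ⟶  IIM  (L4)  txn=∅  M[L4]=80
step 15: P0: load  L2  ⟶  SSI  (L2)  txn=BusRd+Flush  M[L2]=35
step 16: P2: store L5 := 67  ⟶  IIM  (L5)  txn=∅  M[L5]=90
step 17: P0: store L0 := 3  ⟶  MII  (L0)  txn=BusRdX  M[L0]=0
step 18: P0: store L2 := 29  ⟶  MII  (L2)  txn=BusRdX  M[L2]=35
step 19: P1: load  L0  ⟶  SSI  (L0)  txn=BusRd+Flush  M[L0]=3
step 20: P0: load  L1  ⟶  SSI  (L1)  txn=BusRd+Flush  M[L1]=45
step 21: P1: store L0 := 53  ⟶  IMI  (L0)  txn=BusRdX  M[L0]=3
step 22: P2: store L3 := 52  ⟶  IIM  (L3)  txn=BusRdX  M[L3]=90
step 23: P0: load  L4  ⟶  SIS  (L4)  txn=BusRd+Flush  M[L4]=6
step 24: P0: store L1 := 45  ⟶  MII  (L1)  txn=BusRdX  M[L1]=45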